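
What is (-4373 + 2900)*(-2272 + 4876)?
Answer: -3835692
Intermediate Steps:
(-4373 + 2900)*(-2272 + 4876) = -1473*2604 = -3835692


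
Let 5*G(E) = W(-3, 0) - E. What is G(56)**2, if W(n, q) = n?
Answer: 3481/25 ≈ 139.24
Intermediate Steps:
G(E) = -3/5 - E/5 (G(E) = (-3 - E)/5 = -3/5 - E/5)
G(56)**2 = (-3/5 - 1/5*56)**2 = (-3/5 - 56/5)**2 = (-59/5)**2 = 3481/25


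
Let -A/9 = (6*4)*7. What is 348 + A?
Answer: -1164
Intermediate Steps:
A = -1512 (A = -9*6*4*7 = -216*7 = -9*168 = -1512)
348 + A = 348 - 1512 = -1164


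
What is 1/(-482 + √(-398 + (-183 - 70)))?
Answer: -482/232975 - I*√651/232975 ≈ -0.0020689 - 0.00010952*I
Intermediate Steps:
1/(-482 + √(-398 + (-183 - 70))) = 1/(-482 + √(-398 - 253)) = 1/(-482 + √(-651)) = 1/(-482 + I*√651)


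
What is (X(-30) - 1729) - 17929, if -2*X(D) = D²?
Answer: -20108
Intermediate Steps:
X(D) = -D²/2
(X(-30) - 1729) - 17929 = (-½*(-30)² - 1729) - 17929 = (-½*900 - 1729) - 17929 = (-450 - 1729) - 17929 = -2179 - 17929 = -20108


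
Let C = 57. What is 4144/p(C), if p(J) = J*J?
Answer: 4144/3249 ≈ 1.2755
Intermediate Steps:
p(J) = J²
4144/p(C) = 4144/(57²) = 4144/3249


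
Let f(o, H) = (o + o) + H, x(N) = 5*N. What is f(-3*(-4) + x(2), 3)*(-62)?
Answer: -2914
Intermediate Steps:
f(o, H) = H + 2*o (f(o, H) = 2*o + H = H + 2*o)
f(-3*(-4) + x(2), 3)*(-62) = (3 + 2*(-3*(-4) + 5*2))*(-62) = (3 + 2*(12 + 10))*(-62) = (3 + 2*22)*(-62) = (3 + 44)*(-62) = 47*(-62) = -2914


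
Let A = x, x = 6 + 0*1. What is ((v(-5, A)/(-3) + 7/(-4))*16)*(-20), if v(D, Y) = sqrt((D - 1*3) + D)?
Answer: 560 + 320*I*sqrt(13)/3 ≈ 560.0 + 384.59*I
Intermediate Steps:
x = 6 (x = 6 + 0 = 6)
A = 6
v(D, Y) = sqrt(-3 + 2*D) (v(D, Y) = sqrt((D - 3) + D) = sqrt((-3 + D) + D) = sqrt(-3 + 2*D))
((v(-5, A)/(-3) + 7/(-4))*16)*(-20) = ((sqrt(-3 + 2*(-5))/(-3) + 7/(-4))*16)*(-20) = ((sqrt(-3 - 10)*(-1/3) + 7*(-1/4))*16)*(-20) = ((sqrt(-13)*(-1/3) - 7/4)*16)*(-20) = (((I*sqrt(13))*(-1/3) - 7/4)*16)*(-20) = ((-I*sqrt(13)/3 - 7/4)*16)*(-20) = ((-7/4 - I*sqrt(13)/3)*16)*(-20) = (-28 - 16*I*sqrt(13)/3)*(-20) = 560 + 320*I*sqrt(13)/3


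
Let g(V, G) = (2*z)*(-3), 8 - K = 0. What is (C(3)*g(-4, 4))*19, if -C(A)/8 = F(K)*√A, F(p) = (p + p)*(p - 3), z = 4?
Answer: 291840*√3 ≈ 5.0548e+5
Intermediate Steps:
K = 8 (K = 8 - 1*0 = 8 + 0 = 8)
F(p) = 2*p*(-3 + p) (F(p) = (2*p)*(-3 + p) = 2*p*(-3 + p))
g(V, G) = -24 (g(V, G) = (2*4)*(-3) = 8*(-3) = -24)
C(A) = -640*√A (C(A) = -8*2*8*(-3 + 8)*√A = -8*2*8*5*√A = -640*√A)
(C(3)*g(-4, 4))*19 = (-640*√3*(-24))*19 = (15360*√3)*19 = 291840*√3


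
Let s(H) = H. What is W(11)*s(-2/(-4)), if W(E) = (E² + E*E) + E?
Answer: 253/2 ≈ 126.50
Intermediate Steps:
W(E) = E + 2*E² (W(E) = (E² + E²) + E = 2*E² + E = E + 2*E²)
W(11)*s(-2/(-4)) = (11*(1 + 2*11))*(-2/(-4)) = (11*(1 + 22))*(-2*(-¼)) = (11*23)*(½) = 253*(½) = 253/2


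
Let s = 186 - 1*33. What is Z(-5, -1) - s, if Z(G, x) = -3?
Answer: -156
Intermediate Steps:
s = 153 (s = 186 - 33 = 153)
Z(-5, -1) - s = -3 - 1*153 = -3 - 153 = -156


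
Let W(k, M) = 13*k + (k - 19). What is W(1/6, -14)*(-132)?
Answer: 2200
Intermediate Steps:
W(k, M) = -19 + 14*k (W(k, M) = 13*k + (-19 + k) = -19 + 14*k)
W(1/6, -14)*(-132) = (-19 + 14*(1/6))*(-132) = (-19 + 7/3)*(-132) = -50/3*(-132) = 2200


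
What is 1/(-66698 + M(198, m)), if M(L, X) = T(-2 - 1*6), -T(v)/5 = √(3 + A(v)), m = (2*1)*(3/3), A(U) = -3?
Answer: -1/66698 ≈ -1.4993e-5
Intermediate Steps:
m = 2 (m = 2*(3*(⅓)) = 2*1 = 2)
T(v) = 0 (T(v) = -5*√(3 - 3) = -5*√0 = -5*0 = 0)
M(L, X) = 0
1/(-66698 + M(198, m)) = 1/(-66698 + 0) = 1/(-66698) = -1/66698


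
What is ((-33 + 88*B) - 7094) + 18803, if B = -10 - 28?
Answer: 8332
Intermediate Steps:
B = -38
((-33 + 88*B) - 7094) + 18803 = ((-33 + 88*(-38)) - 7094) + 18803 = ((-33 - 3344) - 7094) + 18803 = (-3377 - 7094) + 18803 = -10471 + 18803 = 8332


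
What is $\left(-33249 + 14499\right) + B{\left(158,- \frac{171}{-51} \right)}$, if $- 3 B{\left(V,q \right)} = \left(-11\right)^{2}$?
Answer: $- \frac{56371}{3} \approx -18790.0$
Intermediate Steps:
$B{\left(V,q \right)} = - \frac{121}{3}$ ($B{\left(V,q \right)} = - \frac{\left(-11\right)^{2}}{3} = \left(- \frac{1}{3}\right) 121 = - \frac{121}{3}$)
$\left(-33249 + 14499\right) + B{\left(158,- \frac{171}{-51} \right)} = \left(-33249 + 14499\right) - \frac{121}{3} = -18750 - \frac{121}{3} = - \frac{56371}{3}$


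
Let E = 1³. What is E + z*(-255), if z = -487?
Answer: 124186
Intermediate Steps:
E = 1
E + z*(-255) = 1 - 487*(-255) = 1 + 124185 = 124186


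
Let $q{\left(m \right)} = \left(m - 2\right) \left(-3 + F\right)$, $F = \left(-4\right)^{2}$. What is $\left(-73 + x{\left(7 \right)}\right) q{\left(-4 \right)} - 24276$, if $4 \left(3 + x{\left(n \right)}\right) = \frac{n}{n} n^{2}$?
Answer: $- \frac{38607}{2} \approx -19304.0$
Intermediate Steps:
$F = 16$
$q{\left(m \right)} = -26 + 13 m$ ($q{\left(m \right)} = \left(m - 2\right) \left(-3 + 16\right) = \left(-2 + m\right) 13 = -26 + 13 m$)
$x{\left(n \right)} = -3 + \frac{n^{2}}{4}$ ($x{\left(n \right)} = -3 + \frac{\frac{n}{n} n^{2}}{4} = -3 + \frac{1 n^{2}}{4} = -3 + \frac{n^{2}}{4}$)
$\left(-73 + x{\left(7 \right)}\right) q{\left(-4 \right)} - 24276 = \left(-73 - \left(3 - \frac{7^{2}}{4}\right)\right) \left(-26 + 13 \left(-4\right)\right) - 24276 = \left(-73 + \left(-3 + \frac{1}{4} \cdot 49\right)\right) \left(-26 - 52\right) - 24276 = \left(-73 + \left(-3 + \frac{49}{4}\right)\right) \left(-78\right) - 24276 = \left(-73 + \frac{37}{4}\right) \left(-78\right) - 24276 = \left(- \frac{255}{4}\right) \left(-78\right) - 24276 = \frac{9945}{2} - 24276 = - \frac{38607}{2}$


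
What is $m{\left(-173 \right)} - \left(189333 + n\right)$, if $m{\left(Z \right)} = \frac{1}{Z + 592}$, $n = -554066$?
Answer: $\frac{152823128}{419} \approx 3.6473 \cdot 10^{5}$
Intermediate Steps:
$m{\left(Z \right)} = \frac{1}{592 + Z}$
$m{\left(-173 \right)} - \left(189333 + n\right) = \frac{1}{592 - 173} - \left(189333 - 554066\right) = \frac{1}{419} - -364733 = \frac{1}{419} + 364733 = \frac{152823128}{419}$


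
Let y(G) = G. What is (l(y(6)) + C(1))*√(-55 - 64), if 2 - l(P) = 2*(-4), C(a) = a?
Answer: 11*I*√119 ≈ 120.0*I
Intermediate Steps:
l(P) = 10 (l(P) = 2 - 2*(-4) = 2 - 1*(-8) = 2 + 8 = 10)
(l(y(6)) + C(1))*√(-55 - 64) = (10 + 1)*√(-55 - 64) = 11*√(-119) = 11*(I*√119) = 11*I*√119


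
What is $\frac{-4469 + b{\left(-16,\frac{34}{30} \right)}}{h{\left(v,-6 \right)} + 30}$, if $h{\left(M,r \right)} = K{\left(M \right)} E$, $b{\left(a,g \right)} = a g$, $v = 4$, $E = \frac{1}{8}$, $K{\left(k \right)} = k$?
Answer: $- \frac{134614}{915} \approx -147.12$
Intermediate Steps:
$E = \frac{1}{8} \approx 0.125$
$h{\left(M,r \right)} = \frac{M}{8}$ ($h{\left(M,r \right)} = M \frac{1}{8} = \frac{M}{8}$)
$\frac{-4469 + b{\left(-16,\frac{34}{30} \right)}}{h{\left(v,-6 \right)} + 30} = \frac{-4469 - 16 \cdot \frac{34}{30}}{\frac{1}{8} \cdot 4 + 30} = \frac{-4469 - 16 \cdot 34 \cdot \frac{1}{30}}{\frac{1}{2} + 30} = \frac{-4469 - \frac{272}{15}}{\frac{61}{2}} = \left(-4469 - \frac{272}{15}\right) \frac{2}{61} = \left(- \frac{67307}{15}\right) \frac{2}{61} = - \frac{134614}{915}$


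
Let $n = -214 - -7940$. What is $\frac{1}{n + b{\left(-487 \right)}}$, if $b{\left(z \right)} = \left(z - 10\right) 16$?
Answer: $- \frac{1}{226} \approx -0.0044248$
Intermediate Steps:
$b{\left(z \right)} = -160 + 16 z$ ($b{\left(z \right)} = \left(-10 + z\right) 16 = -160 + 16 z$)
$n = 7726$ ($n = -214 + 7940 = 7726$)
$\frac{1}{n + b{\left(-487 \right)}} = \frac{1}{7726 + \left(-160 + 16 \left(-487\right)\right)} = \frac{1}{7726 - 7952} = \frac{1}{-226} = - \frac{1}{226}$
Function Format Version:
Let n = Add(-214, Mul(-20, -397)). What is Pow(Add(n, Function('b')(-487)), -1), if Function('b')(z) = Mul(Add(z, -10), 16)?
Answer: Rational(-1, 226) ≈ -0.0044248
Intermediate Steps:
Function('b')(z) = Add(-160, Mul(16, z)) (Function('b')(z) = Mul(Add(-10, z), 16) = Add(-160, Mul(16, z)))
n = 7726 (n = Add(-214, 7940) = 7726)
Pow(Add(n, Function('b')(-487)), -1) = Pow(Add(7726, Add(-160, Mul(16, -487))), -1) = Pow(Add(7726, Add(-160, -7792)), -1) = Pow(Add(7726, -7952), -1) = Pow(-226, -1) = Rational(-1, 226)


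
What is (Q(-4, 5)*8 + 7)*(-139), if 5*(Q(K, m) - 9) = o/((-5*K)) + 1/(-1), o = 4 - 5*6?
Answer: -261737/25 ≈ -10469.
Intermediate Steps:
o = -26 (o = 4 - 30 = -26)
Q(K, m) = 44/5 + 26/(25*K) (Q(K, m) = 9 + (-26*(-1/(5*K)) + 1/(-1))/5 = 9 + (-(-26)/(5*K) + 1*(-1))/5 = 9 + (26/(5*K) - 1)/5 = 9 + (-1 + 26/(5*K))/5 = 9 + (-1/5 + 26/(25*K)) = 44/5 + 26/(25*K))
(Q(-4, 5)*8 + 7)*(-139) = (((2/25)*(13 + 110*(-4))/(-4))*8 + 7)*(-139) = (((2/25)*(-1/4)*(13 - 440))*8 + 7)*(-139) = (((2/25)*(-1/4)*(-427))*8 + 7)*(-139) = ((427/50)*8 + 7)*(-139) = (1708/25 + 7)*(-139) = (1883/25)*(-139) = -261737/25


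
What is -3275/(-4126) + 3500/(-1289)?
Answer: -10219525/5318414 ≈ -1.9215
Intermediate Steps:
-3275/(-4126) + 3500/(-1289) = -3275*(-1/4126) + 3500*(-1/1289) = 3275/4126 - 3500/1289 = -10219525/5318414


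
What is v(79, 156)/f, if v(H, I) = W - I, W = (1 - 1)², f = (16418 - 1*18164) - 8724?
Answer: 26/1745 ≈ 0.014900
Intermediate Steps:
f = -10470 (f = (16418 - 18164) - 8724 = -1746 - 8724 = -10470)
W = 0 (W = 0² = 0)
v(H, I) = -I (v(H, I) = 0 - I = -I)
v(79, 156)/f = -1*156/(-10470) = -156*(-1/10470) = 26/1745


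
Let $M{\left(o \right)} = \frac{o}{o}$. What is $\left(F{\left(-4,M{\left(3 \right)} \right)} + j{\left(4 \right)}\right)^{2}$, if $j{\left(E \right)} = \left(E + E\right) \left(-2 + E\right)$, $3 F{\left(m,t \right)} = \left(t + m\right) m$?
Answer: $400$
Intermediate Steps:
$M{\left(o \right)} = 1$
$F{\left(m,t \right)} = \frac{m \left(m + t\right)}{3}$ ($F{\left(m,t \right)} = \frac{\left(t + m\right) m}{3} = \frac{\left(m + t\right) m}{3} = \frac{m \left(m + t\right)}{3}$)
$j{\left(E \right)} = 2 E \left(-2 + E\right)$
$\left(F{\left(-4,M{\left(3 \right)} \right)} + j{\left(4 \right)}\right)^{2} = \left(\frac{1}{3} \left(-4\right) \left(-4 + 1\right) + 2 \cdot 4 \left(-2 + 4\right)\right)^{2} = \left(\frac{1}{3} \left(-4\right) \left(-3\right) + 2 \cdot 4 \cdot 2\right)^{2} = \left(4 + 16\right)^{2} = 20^{2} = 400$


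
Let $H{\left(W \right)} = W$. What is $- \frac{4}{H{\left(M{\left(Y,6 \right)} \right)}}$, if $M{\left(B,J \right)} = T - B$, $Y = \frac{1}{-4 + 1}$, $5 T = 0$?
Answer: $-12$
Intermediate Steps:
$T = 0$ ($T = \frac{1}{5} \cdot 0 = 0$)
$Y = - \frac{1}{3}$ ($Y = \frac{1}{-3} = - \frac{1}{3} \approx -0.33333$)
$M{\left(B,J \right)} = - B$ ($M{\left(B,J \right)} = 0 - B = - B$)
$- \frac{4}{H{\left(M{\left(Y,6 \right)} \right)}} = - \frac{4}{\left(-1\right) \left(- \frac{1}{3}\right)} = - 4 \frac{1}{\frac{1}{3}} = \left(-4\right) 3 = -12$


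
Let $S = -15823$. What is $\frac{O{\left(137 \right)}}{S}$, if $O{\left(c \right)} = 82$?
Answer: $- \frac{82}{15823} \approx -0.0051823$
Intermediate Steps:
$\frac{O{\left(137 \right)}}{S} = \frac{82}{-15823} = 82 \left(- \frac{1}{15823}\right) = - \frac{82}{15823}$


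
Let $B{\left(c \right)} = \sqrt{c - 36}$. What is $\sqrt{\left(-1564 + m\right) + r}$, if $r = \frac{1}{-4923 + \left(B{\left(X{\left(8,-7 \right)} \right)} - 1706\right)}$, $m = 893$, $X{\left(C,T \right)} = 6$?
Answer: $\sqrt{\frac{-4448060 + 671 i \sqrt{30}}{6629 - i \sqrt{30}}} \approx 2.0 \cdot 10^{-9} - 25.904 i$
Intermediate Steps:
$B{\left(c \right)} = \sqrt{-36 + c}$
$r = \frac{1}{-6629 + i \sqrt{30}}$ ($r = \frac{1}{-4923 + \left(\sqrt{-36 + 6} - 1706\right)} = \frac{1}{-4923 - \left(1706 - \sqrt{-30}\right)} = \frac{1}{-4923 - \left(1706 - i \sqrt{30}\right)} = \frac{1}{-6629 + i \sqrt{30}} \approx -0.00015085 - 1.25 \cdot 10^{-7} i$)
$\sqrt{\left(-1564 + m\right) + r} = \sqrt{\left(-1564 + 893\right) - \left(\frac{6629}{43943671} + \frac{i \sqrt{30}}{43943671}\right)} = \sqrt{-671 - \left(\frac{6629}{43943671} + \frac{i \sqrt{30}}{43943671}\right)} = \sqrt{- \frac{29486209870}{43943671} - \frac{i \sqrt{30}}{43943671}}$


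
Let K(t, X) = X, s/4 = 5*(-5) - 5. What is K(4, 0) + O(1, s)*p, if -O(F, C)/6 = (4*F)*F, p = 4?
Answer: -96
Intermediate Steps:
s = -120 (s = 4*(5*(-5) - 5) = 4*(-25 - 5) = 4*(-30) = -120)
O(F, C) = -24*F**2 (O(F, C) = -6*4*F*F = -24*F**2)
K(4, 0) + O(1, s)*p = 0 - 24*1**2*4 = 0 - 24*1*4 = 0 - 24*4 = 0 - 96 = -96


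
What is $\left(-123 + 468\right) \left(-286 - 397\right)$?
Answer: $-235635$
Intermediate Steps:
$\left(-123 + 468\right) \left(-286 - 397\right) = 345 \left(-683\right) = -235635$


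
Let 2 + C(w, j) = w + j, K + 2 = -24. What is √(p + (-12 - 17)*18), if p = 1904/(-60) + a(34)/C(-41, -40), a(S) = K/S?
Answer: I*√248044720215/21165 ≈ 23.531*I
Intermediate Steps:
K = -26 (K = -2 - 24 = -26)
C(w, j) = -2 + j + w (C(w, j) = -2 + (w + j) = -2 + (j + w) = -2 + j + w)
a(S) = -26/S
p = -671441/21165 (p = 1904/(-60) + (-26/34)/(-2 - 40 - 41) = 1904*(-1/60) - 26*1/34/(-83) = -476/15 - 13/17*(-1/83) = -476/15 + 13/1411 = -671441/21165 ≈ -31.724)
√(p + (-12 - 17)*18) = √(-671441/21165 + (-12 - 17)*18) = √(-671441/21165 - 29*18) = √(-671441/21165 - 522) = √(-11719571/21165) = I*√248044720215/21165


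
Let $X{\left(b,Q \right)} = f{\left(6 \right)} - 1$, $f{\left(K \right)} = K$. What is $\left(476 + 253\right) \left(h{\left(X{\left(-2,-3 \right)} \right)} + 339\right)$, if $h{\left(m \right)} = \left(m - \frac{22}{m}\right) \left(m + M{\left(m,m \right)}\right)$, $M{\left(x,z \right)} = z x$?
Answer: $260253$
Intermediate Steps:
$M{\left(x,z \right)} = x z$
$X{\left(b,Q \right)} = 5$ ($X{\left(b,Q \right)} = 6 - 1 = 5$)
$h{\left(m \right)} = \left(m + m^{2}\right) \left(m - \frac{22}{m}\right)$ ($h{\left(m \right)} = \left(m - \frac{22}{m}\right) \left(m + m m\right) = \left(m - \frac{22}{m}\right) \left(m + m^{2}\right) = \left(m + m^{2}\right) \left(m - \frac{22}{m}\right)$)
$\left(476 + 253\right) \left(h{\left(X{\left(-2,-3 \right)} \right)} + 339\right) = \left(476 + 253\right) \left(\left(-22 + 5^{2} + 5^{3} - 110\right) + 339\right) = 729 \left(\left(-22 + 25 + 125 - 110\right) + 339\right) = 729 \left(18 + 339\right) = 729 \cdot 357 = 260253$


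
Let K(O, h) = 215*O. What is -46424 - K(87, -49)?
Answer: -65129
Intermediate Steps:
-46424 - K(87, -49) = -46424 - 215*87 = -46424 - 1*18705 = -46424 - 18705 = -65129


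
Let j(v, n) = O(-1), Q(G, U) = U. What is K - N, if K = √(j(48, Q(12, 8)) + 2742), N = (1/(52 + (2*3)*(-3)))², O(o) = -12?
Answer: -1/1156 + √2730 ≈ 52.249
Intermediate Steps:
j(v, n) = -12
N = 1/1156 (N = (1/(52 + 6*(-3)))² = (1/(52 - 18))² = (1/34)² = 1/1156 ≈ 0.00086505)
K = √2730 (K = √(-12 + 2742) = √2730 ≈ 52.249)
K - N = √2730 - 1*1/1156 = √2730 - 1/1156 = -1/1156 + √2730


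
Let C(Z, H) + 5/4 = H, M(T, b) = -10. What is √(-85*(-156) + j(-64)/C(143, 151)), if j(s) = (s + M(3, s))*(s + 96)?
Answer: 2*√1188006883/599 ≈ 115.08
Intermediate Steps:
C(Z, H) = -5/4 + H
j(s) = (-10 + s)*(96 + s) (j(s) = (s - 10)*(s + 96) = (-10 + s)*(96 + s))
√(-85*(-156) + j(-64)/C(143, 151)) = √(-85*(-156) + (-960 + (-64)² + 86*(-64))/(-5/4 + 151)) = √(13260 + (-960 + 4096 - 5504)/(599/4)) = √(13260 - 2368*4/599) = √(13260 - 9472/599) = √(7933268/599) = 2*√1188006883/599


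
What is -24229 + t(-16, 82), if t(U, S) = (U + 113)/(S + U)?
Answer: -1599017/66 ≈ -24228.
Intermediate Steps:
t(U, S) = (113 + U)/(S + U)
-24229 + t(-16, 82) = -24229 + (113 - 16)/(82 - 16) = -24229 + 97/66 = -1599017/66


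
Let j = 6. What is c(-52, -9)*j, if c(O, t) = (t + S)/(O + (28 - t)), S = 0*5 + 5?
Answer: 8/5 ≈ 1.6000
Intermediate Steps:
S = 5 (S = 0 + 5 = 5)
c(O, t) = (5 + t)/(28 + O - t) (c(O, t) = (t + 5)/(O + (28 - t)) = (5 + t)/(28 + O - t))
c(-52, -9)*j = ((5 - 9)/(28 - 52 - 1*(-9)))*6 = (-4/(28 - 52 + 9))*6 = (-4/(-15))*6 = -1/15*(-4)*6 = (4/15)*6 = 8/5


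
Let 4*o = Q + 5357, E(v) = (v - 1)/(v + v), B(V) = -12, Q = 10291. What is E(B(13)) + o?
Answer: 93901/24 ≈ 3912.5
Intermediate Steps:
E(v) = (-1 + v)/(2*v) (E(v) = (-1 + v)/((2*v)) = (-1 + v)*(1/(2*v)) = (-1 + v)/(2*v))
o = 3912 (o = (10291 + 5357)/4 = (¼)*15648 = 3912)
E(B(13)) + o = (½)*(-1 - 12)/(-12) + 3912 = (½)*(-1/12)*(-13) + 3912 = 13/24 + 3912 = 93901/24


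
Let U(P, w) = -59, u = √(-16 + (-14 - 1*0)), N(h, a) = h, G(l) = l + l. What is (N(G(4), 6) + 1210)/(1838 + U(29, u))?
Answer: 406/593 ≈ 0.68465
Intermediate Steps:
G(l) = 2*l
u = I*√30 (u = √(-16 + (-14 + 0)) = √(-16 - 14) = √(-30) = I*√30 ≈ 5.4772*I)
(N(G(4), 6) + 1210)/(1838 + U(29, u)) = (2*4 + 1210)/(1838 - 59) = (8 + 1210)/1779 = 1218*(1/1779) = 406/593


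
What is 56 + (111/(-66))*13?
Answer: 751/22 ≈ 34.136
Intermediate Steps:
56 + (111/(-66))*13 = 56 + (111*(-1/66))*13 = 56 - 37/22*13 = 56 - 481/22 = 751/22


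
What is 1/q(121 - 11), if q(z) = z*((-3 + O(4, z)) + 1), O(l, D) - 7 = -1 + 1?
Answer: 1/550 ≈ 0.0018182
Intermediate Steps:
O(l, D) = 7 (O(l, D) = 7 + (-1 + 1) = 7 + 0 = 7)
q(z) = 5*z (q(z) = z*((-3 + 7) + 1) = z*(4 + 1) = z*5 = 5*z)
1/q(121 - 11) = 1/(5*(121 - 11)) = 1/(5*110) = 1/550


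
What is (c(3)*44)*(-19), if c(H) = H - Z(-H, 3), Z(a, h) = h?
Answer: 0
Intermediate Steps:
c(H) = -3 + H (c(H) = H - 1*3 = H - 3 = -3 + H)
(c(3)*44)*(-19) = ((-3 + 3)*44)*(-19) = (0*44)*(-19) = 0*(-19) = 0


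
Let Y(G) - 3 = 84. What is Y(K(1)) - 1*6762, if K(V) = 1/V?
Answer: -6675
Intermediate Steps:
Y(G) = 87 (Y(G) = 3 + 84 = 87)
Y(K(1)) - 1*6762 = 87 - 1*6762 = 87 - 6762 = -6675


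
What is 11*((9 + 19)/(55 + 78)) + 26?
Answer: 538/19 ≈ 28.316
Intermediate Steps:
11*((9 + 19)/(55 + 78)) + 26 = 11*(28/133) + 26 = 11*(28*(1/133)) + 26 = 11*(4/19) + 26 = 44/19 + 26 = 538/19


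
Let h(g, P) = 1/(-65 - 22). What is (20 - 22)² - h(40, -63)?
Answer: 349/87 ≈ 4.0115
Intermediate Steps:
h(g, P) = -1/87 (h(g, P) = 1/(-87) = -1/87)
(20 - 22)² - h(40, -63) = (20 - 22)² - 1*(-1/87) = (-2)² + 1/87 = 4 + 1/87 = 349/87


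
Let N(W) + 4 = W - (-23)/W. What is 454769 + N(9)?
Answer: 4092989/9 ≈ 4.5478e+5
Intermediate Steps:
N(W) = -4 + W + 23/W (N(W) = -4 + (W - (-23)/W) = -4 + (W + 23/W) = -4 + W + 23/W)
454769 + N(9) = 454769 + (-4 + 9 + 23/9) = 454769 + 68/9 = 4092989/9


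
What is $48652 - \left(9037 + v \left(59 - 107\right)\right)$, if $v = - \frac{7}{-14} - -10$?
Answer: $40119$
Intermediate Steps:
$v = \frac{21}{2}$ ($v = \left(-7\right) \left(- \frac{1}{14}\right) + 10 = \frac{1}{2} + 10 = \frac{21}{2} \approx 10.5$)
$48652 - \left(9037 + v \left(59 - 107\right)\right) = 48652 - \left(9037 + \frac{21 \left(59 - 107\right)}{2}\right) = 48652 - \left(9037 + \frac{21}{2} \left(-48\right)\right) = 48652 - 8533 = 40119$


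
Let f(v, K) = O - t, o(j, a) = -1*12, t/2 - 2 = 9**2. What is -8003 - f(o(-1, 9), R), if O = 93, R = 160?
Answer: -7930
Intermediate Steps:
t = 166 (t = 4 + 2*9**2 = 4 + 2*81 = 4 + 162 = 166)
o(j, a) = -12
f(v, K) = -73 (f(v, K) = 93 - 1*166 = 93 - 166 = -73)
-8003 - f(o(-1, 9), R) = -8003 - 1*(-73) = -8003 + 73 = -7930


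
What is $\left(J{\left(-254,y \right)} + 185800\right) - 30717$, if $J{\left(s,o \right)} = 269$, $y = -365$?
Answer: $155352$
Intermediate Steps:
$\left(J{\left(-254,y \right)} + 185800\right) - 30717 = \left(269 + 185800\right) - 30717 = 186069 - 30717 = 155352$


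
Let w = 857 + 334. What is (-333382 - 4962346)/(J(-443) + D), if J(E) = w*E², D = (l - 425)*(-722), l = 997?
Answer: -5295728/233319575 ≈ -0.022697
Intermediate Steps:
w = 1191
D = -412984 (D = (997 - 425)*(-722) = 572*(-722) = -412984)
J(E) = 1191*E²
(-333382 - 4962346)/(J(-443) + D) = (-333382 - 4962346)/(1191*(-443)² - 412984) = -5295728/(1191*196249 - 412984) = -5295728/(233732559 - 412984) = -5295728/233319575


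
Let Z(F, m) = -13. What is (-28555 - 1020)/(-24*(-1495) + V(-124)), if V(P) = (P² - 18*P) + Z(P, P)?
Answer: -1183/2139 ≈ -0.55306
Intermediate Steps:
V(P) = -13 + P² - 18*P (V(P) = (P² - 18*P) - 13 = -13 + P² - 18*P)
(-28555 - 1020)/(-24*(-1495) + V(-124)) = (-28555 - 1020)/(-24*(-1495) + (-13 + (-124)² - 18*(-124))) = -29575/(35880 + (-13 + 15376 + 2232)) = -29575/(35880 + 17595) = -29575/53475 = -29575*1/53475 = -1183/2139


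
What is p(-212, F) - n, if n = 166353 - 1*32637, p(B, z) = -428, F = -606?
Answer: -134144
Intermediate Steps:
n = 133716 (n = 166353 - 32637 = 133716)
p(-212, F) - n = -428 - 1*133716 = -428 - 133716 = -134144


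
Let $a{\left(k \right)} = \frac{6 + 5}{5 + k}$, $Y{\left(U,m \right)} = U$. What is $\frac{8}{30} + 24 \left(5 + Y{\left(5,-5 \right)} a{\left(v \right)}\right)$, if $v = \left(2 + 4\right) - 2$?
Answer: $\frac{4004}{15} \approx 266.93$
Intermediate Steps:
$v = 4$ ($v = 6 - 2 = 4$)
$a{\left(k \right)} = \frac{11}{5 + k}$
$\frac{8}{30} + 24 \left(5 + Y{\left(5,-5 \right)} a{\left(v \right)}\right) = \frac{8}{30} + 24 \left(5 + 5 \frac{11}{5 + 4}\right) = 8 \cdot \frac{1}{30} + 24 \left(5 + 5 \cdot \frac{11}{9}\right) = \frac{4}{15} + 24 \left(5 + 5 \cdot 11 \cdot \frac{1}{9}\right) = \frac{4}{15} + 24 \left(5 + 5 \cdot \frac{11}{9}\right) = \frac{4}{15} + 24 \left(5 + \frac{55}{9}\right) = \frac{4}{15} + 24 \cdot \frac{100}{9} = \frac{4}{15} + \frac{800}{3} = \frac{4004}{15}$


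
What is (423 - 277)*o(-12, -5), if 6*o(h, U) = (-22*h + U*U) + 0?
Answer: 21097/3 ≈ 7032.3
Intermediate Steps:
o(h, U) = -11*h/3 + U²/6 (o(h, U) = ((-22*h + U*U) + 0)/6 = ((-22*h + U²) + 0)/6 = ((U² - 22*h) + 0)/6 = (U² - 22*h)/6 = -11*h/3 + U²/6)
(423 - 277)*o(-12, -5) = (423 - 277)*(-11/3*(-12) + (⅙)*(-5)²) = 146*(44 + (⅙)*25) = 146*(44 + 25/6) = 146*(289/6) = 21097/3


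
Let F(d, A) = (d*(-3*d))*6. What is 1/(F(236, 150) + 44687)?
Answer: -1/957841 ≈ -1.0440e-6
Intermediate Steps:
F(d, A) = -18*d² (F(d, A) = -3*d²*6 = -18*d²)
1/(F(236, 150) + 44687) = 1/(-18*236² + 44687) = 1/(-18*55696 + 44687) = 1/(-1002528 + 44687) = 1/(-957841) = -1/957841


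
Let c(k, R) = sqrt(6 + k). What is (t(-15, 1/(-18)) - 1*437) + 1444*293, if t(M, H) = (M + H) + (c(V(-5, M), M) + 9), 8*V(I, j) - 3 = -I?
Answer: 7607681/18 + sqrt(7) ≈ 4.2265e+5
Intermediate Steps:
V(I, j) = 3/8 - I/8 (V(I, j) = 3/8 + (-I)/8 = 3/8 - I/8)
t(M, H) = 9 + H + M + sqrt(7) (t(M, H) = (M + H) + (sqrt(6 + (3/8 - 1/8*(-5))) + 9) = (H + M) + (sqrt(6 + (3/8 + 5/8)) + 9) = (H + M) + (sqrt(6 + 1) + 9) = (H + M) + (sqrt(7) + 9) = (H + M) + (9 + sqrt(7)) = 9 + H + M + sqrt(7))
(t(-15, 1/(-18)) - 1*437) + 1444*293 = ((9 + 1/(-18) - 15 + sqrt(7)) - 1*437) + 1444*293 = ((9 - 1/18 - 15 + sqrt(7)) - 437) + 423092 = ((-109/18 + sqrt(7)) - 437) + 423092 = (-7975/18 + sqrt(7)) + 423092 = 7607681/18 + sqrt(7)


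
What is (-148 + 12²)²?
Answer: 16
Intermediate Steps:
(-148 + 12²)² = (-148 + 144)² = (-4)² = 16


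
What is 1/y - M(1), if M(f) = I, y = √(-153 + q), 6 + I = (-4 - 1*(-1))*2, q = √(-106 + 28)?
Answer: 12 + (-153 + I*√78)^(-½) ≈ 12.002 - 0.080744*I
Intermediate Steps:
q = I*√78 (q = √(-78) = I*√78 ≈ 8.8318*I)
I = -12 (I = -6 + (-4 - 1*(-1))*2 = -6 + (-4 + 1)*2 = -6 - 3*2 = -6 - 6 = -12)
y = √(-153 + I*√78) ≈ 0.35685 + 12.374*I
M(f) = -12
1/y - M(1) = 1/(√(-153 + I*√78)) - 1*(-12) = (-153 + I*√78)^(-½) + 12 = 12 + (-153 + I*√78)^(-½)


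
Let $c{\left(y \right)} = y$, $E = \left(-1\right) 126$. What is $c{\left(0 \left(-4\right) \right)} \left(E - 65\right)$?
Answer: $0$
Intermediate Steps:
$E = -126$
$c{\left(0 \left(-4\right) \right)} \left(E - 65\right) = 0 \left(-4\right) \left(-126 - 65\right) = 0 \left(-191\right) = 0$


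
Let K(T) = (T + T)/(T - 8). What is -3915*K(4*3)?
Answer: -23490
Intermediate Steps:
K(T) = 2*T/(-8 + T) (K(T) = (2*T)/(-8 + T) = 2*T/(-8 + T))
-3915*K(4*3) = -7830*4*3/(-8 + 4*3) = -7830*12/(-8 + 12) = -7830*12/4 = -3915*6 = -23490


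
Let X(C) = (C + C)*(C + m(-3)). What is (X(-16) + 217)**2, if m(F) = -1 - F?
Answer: 442225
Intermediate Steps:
X(C) = 2*C*(2 + C) (X(C) = (C + C)*(C + (-1 - 1*(-3))) = (2*C)*(C + (-1 + 3)) = (2*C)*(C + 2) = (2*C)*(2 + C) = 2*C*(2 + C))
(X(-16) + 217)**2 = (2*(-16)*(2 - 16) + 217)**2 = (2*(-16)*(-14) + 217)**2 = (448 + 217)**2 = 665**2 = 442225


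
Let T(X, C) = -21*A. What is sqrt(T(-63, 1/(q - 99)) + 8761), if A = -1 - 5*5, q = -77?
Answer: sqrt(9307) ≈ 96.473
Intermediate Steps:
A = -26 (A = -1 - 25 = -26)
T(X, C) = 546 (T(X, C) = -21*(-26) = 546)
sqrt(T(-63, 1/(q - 99)) + 8761) = sqrt(546 + 8761) = sqrt(9307)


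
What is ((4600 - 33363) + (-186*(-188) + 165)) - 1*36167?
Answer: -29797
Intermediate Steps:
((4600 - 33363) + (-186*(-188) + 165)) - 1*36167 = (-28763 + (34968 + 165)) - 36167 = (-28763 + 35133) - 36167 = 6370 - 36167 = -29797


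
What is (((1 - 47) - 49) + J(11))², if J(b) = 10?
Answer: 7225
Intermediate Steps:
(((1 - 47) - 49) + J(11))² = (((1 - 47) - 49) + 10)² = ((-46 - 49) + 10)² = (-95 + 10)² = (-85)² = 7225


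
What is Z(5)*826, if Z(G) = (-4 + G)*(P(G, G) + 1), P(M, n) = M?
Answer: 4956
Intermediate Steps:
Z(G) = (1 + G)*(-4 + G) (Z(G) = (-4 + G)*(G + 1) = (-4 + G)*(1 + G) = (1 + G)*(-4 + G))
Z(5)*826 = (-4 + 5² - 3*5)*826 = (-4 + 25 - 15)*826 = 6*826 = 4956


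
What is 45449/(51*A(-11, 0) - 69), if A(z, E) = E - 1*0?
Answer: -45449/69 ≈ -658.68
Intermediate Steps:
A(z, E) = E (A(z, E) = E + 0 = E)
45449/(51*A(-11, 0) - 69) = 45449/(51*0 - 69) = 45449/(0 - 69) = 45449/(-69) = 45449*(-1/69) = -45449/69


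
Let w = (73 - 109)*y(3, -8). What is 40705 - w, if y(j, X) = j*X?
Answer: 39841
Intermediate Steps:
y(j, X) = X*j
w = 864 (w = (73 - 109)*(-8*3) = -36*(-24) = 864)
40705 - w = 40705 - 1*864 = 40705 - 864 = 39841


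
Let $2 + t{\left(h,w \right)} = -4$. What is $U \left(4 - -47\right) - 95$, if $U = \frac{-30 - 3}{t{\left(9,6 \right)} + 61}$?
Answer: $- \frac{628}{5} \approx -125.6$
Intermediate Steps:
$t{\left(h,w \right)} = -6$ ($t{\left(h,w \right)} = -2 - 4 = -6$)
$U = - \frac{3}{5}$ ($U = \frac{-30 - 3}{-6 + 61} = - \frac{33}{55} = \left(-33\right) \frac{1}{55} = - \frac{3}{5} \approx -0.6$)
$U \left(4 - -47\right) - 95 = - \frac{3 \left(4 - -47\right)}{5} - 95 = - \frac{3 \left(4 + 47\right)}{5} - 95 = \left(- \frac{3}{5}\right) 51 - 95 = - \frac{153}{5} - 95 = - \frac{628}{5}$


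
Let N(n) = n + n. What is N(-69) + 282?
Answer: 144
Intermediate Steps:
N(n) = 2*n
N(-69) + 282 = 2*(-69) + 282 = -138 + 282 = 144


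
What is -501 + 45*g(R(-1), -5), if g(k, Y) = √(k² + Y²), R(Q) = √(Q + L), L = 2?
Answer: -501 + 45*√26 ≈ -271.54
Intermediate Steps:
R(Q) = √(2 + Q) (R(Q) = √(Q + 2) = √(2 + Q))
g(k, Y) = √(Y² + k²)
-501 + 45*g(R(-1), -5) = -501 + 45*√((-5)² + (√(2 - 1))²) = -501 + 45*√(25 + (√1)²) = -501 + 45*√(25 + 1²) = -501 + 45*√(25 + 1) = -501 + 45*√26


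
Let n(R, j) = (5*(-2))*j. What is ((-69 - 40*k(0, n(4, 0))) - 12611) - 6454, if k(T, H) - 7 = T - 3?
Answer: -19294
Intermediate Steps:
n(R, j) = -10*j
k(T, H) = 4 + T (k(T, H) = 7 + (T - 3) = 7 + (-3 + T) = 4 + T)
((-69 - 40*k(0, n(4, 0))) - 12611) - 6454 = ((-69 - 40*(4 + 0)) - 12611) - 6454 = ((-69 - 40*4) - 12611) - 6454 = ((-69 - 160) - 12611) - 6454 = (-229 - 12611) - 6454 = -12840 - 6454 = -19294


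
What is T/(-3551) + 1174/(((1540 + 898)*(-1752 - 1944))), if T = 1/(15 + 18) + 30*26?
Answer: -66348145/301863408 ≈ -0.21980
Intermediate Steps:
T = 25741/33 (T = 1/33 + 780 = 25741/33 ≈ 780.03)
T/(-3551) + 1174/(((1540 + 898)*(-1752 - 1944))) = (25741/33)/(-3551) + 1174/(((1540 + 898)*(-1752 - 1944))) = (25741/33)*(-1/3551) + 1174/((2438*(-3696))) = -25741/117183 + 1174/(-9010848) = -25741/117183 + 1174*(-1/9010848) = -25741/117183 - 587/4505424 = -66348145/301863408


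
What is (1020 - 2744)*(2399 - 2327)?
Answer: -124128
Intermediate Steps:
(1020 - 2744)*(2399 - 2327) = -1724*72 = -124128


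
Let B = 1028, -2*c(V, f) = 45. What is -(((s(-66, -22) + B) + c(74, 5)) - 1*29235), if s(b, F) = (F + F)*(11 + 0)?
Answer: 57427/2 ≈ 28714.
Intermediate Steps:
c(V, f) = -45/2 (c(V, f) = -½*45 = -45/2)
s(b, F) = 22*F (s(b, F) = (2*F)*11 = 22*F)
-(((s(-66, -22) + B) + c(74, 5)) - 1*29235) = -(((22*(-22) + 1028) - 45/2) - 1*29235) = -(((-484 + 1028) - 45/2) - 29235) = -((544 - 45/2) - 29235) = -(1043/2 - 29235) = -1*(-57427/2) = 57427/2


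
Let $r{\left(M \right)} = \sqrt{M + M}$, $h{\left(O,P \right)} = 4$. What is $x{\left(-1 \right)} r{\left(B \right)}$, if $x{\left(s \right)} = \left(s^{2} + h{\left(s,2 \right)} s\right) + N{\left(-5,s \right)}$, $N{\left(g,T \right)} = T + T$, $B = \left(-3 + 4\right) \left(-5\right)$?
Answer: $- 5 i \sqrt{10} \approx - 15.811 i$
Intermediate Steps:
$B = -5$ ($B = 1 \left(-5\right) = -5$)
$N{\left(g,T \right)} = 2 T$
$r{\left(M \right)} = \sqrt{2} \sqrt{M}$ ($r{\left(M \right)} = \sqrt{2 M} = \sqrt{2} \sqrt{M}$)
$x{\left(s \right)} = s^{2} + 6 s$ ($x{\left(s \right)} = \left(s^{2} + 4 s\right) + 2 s = s^{2} + 6 s$)
$x{\left(-1 \right)} r{\left(B \right)} = - (6 - 1) \sqrt{2} \sqrt{-5} = \left(-1\right) 5 \sqrt{2} i \sqrt{5} = - 5 i \sqrt{10}$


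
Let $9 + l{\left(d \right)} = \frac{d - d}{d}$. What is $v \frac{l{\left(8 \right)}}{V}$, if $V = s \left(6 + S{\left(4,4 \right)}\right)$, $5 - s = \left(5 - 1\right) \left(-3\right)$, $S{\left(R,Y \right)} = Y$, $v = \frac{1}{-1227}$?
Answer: $\frac{3}{69530} \approx 4.3147 \cdot 10^{-5}$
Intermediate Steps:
$v = - \frac{1}{1227} \approx -0.000815$
$l{\left(d \right)} = -9$ ($l{\left(d \right)} = -9 + \frac{d - d}{d} = -9 + \frac{0}{d} = -9 + 0 = -9$)
$s = 17$ ($s = 5 - \left(5 - 1\right) \left(-3\right) = 5 - 4 \left(-3\right) = 5 - -12 = 5 + 12 = 17$)
$V = 170$ ($V = 17 \left(6 + 4\right) = 17 \cdot 10 = 170$)
$v \frac{l{\left(8 \right)}}{V} = - \frac{\left(-9\right) \frac{1}{170}}{1227} = \left(- \frac{1}{1227}\right) \left(- \frac{9}{170}\right) = \frac{3}{69530}$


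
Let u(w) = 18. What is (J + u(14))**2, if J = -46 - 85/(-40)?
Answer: 42849/64 ≈ 669.52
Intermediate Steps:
J = -351/8 (J = -46 - 85*(-1/40) = -46 + 17/8 = -351/8 ≈ -43.875)
(J + u(14))**2 = (-351/8 + 18)**2 = (-207/8)**2 = 42849/64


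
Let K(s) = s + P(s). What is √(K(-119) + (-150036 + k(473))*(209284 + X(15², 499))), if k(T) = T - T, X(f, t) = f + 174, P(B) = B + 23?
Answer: I*√31459998803 ≈ 1.7737e+5*I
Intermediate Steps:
P(B) = 23 + B
K(s) = 23 + 2*s (K(s) = s + (23 + s) = 23 + 2*s)
X(f, t) = 174 + f
k(T) = 0
√(K(-119) + (-150036 + k(473))*(209284 + X(15², 499))) = √((23 + 2*(-119)) + (-150036 + 0)*(209284 + (174 + 15²))) = √((23 - 238) - 150036*(209284 + (174 + 225))) = √(-215 - 150036*(209284 + 399)) = √(-215 - 150036*209683) = √(-215 - 31459998588) = √(-31459998803) = I*√31459998803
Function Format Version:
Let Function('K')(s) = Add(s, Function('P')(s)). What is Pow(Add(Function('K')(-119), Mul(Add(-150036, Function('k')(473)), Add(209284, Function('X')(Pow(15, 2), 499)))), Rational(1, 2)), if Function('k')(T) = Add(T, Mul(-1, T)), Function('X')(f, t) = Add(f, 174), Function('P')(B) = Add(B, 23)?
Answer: Mul(I, Pow(31459998803, Rational(1, 2))) ≈ Mul(1.7737e+5, I)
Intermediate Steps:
Function('P')(B) = Add(23, B)
Function('K')(s) = Add(23, Mul(2, s)) (Function('K')(s) = Add(s, Add(23, s)) = Add(23, Mul(2, s)))
Function('X')(f, t) = Add(174, f)
Function('k')(T) = 0
Pow(Add(Function('K')(-119), Mul(Add(-150036, Function('k')(473)), Add(209284, Function('X')(Pow(15, 2), 499)))), Rational(1, 2)) = Pow(Add(Add(23, Mul(2, -119)), Mul(Add(-150036, 0), Add(209284, Add(174, Pow(15, 2))))), Rational(1, 2)) = Pow(Add(Add(23, -238), Mul(-150036, Add(209284, Add(174, 225)))), Rational(1, 2)) = Pow(Add(-215, Mul(-150036, Add(209284, 399))), Rational(1, 2)) = Pow(Add(-215, Mul(-150036, 209683)), Rational(1, 2)) = Pow(Add(-215, -31459998588), Rational(1, 2)) = Pow(-31459998803, Rational(1, 2)) = Mul(I, Pow(31459998803, Rational(1, 2)))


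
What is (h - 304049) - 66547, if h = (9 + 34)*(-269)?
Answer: -382163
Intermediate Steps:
h = -11567 (h = 43*(-269) = -11567)
(h - 304049) - 66547 = (-11567 - 304049) - 66547 = -315616 - 66547 = -382163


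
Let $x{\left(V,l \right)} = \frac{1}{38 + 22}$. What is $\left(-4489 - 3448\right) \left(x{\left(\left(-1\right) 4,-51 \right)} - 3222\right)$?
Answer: $\frac{1534372903}{60} \approx 2.5573 \cdot 10^{7}$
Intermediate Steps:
$x{\left(V,l \right)} = \frac{1}{60}$
$\left(-4489 - 3448\right) \left(x{\left(\left(-1\right) 4,-51 \right)} - 3222\right) = \left(-4489 - 3448\right) \left(\frac{1}{60} - 3222\right) = \left(-7937\right) \left(- \frac{193319}{60}\right) = \frac{1534372903}{60}$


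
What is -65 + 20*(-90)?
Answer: -1865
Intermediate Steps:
-65 + 20*(-90) = -65 - 1800 = -1865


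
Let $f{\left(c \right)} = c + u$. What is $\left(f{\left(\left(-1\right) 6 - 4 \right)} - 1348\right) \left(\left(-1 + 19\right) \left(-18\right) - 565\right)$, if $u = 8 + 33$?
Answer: $1170813$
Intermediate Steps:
$u = 41$
$f{\left(c \right)} = 41 + c$ ($f{\left(c \right)} = c + 41 = 41 + c$)
$\left(f{\left(\left(-1\right) 6 - 4 \right)} - 1348\right) \left(\left(-1 + 19\right) \left(-18\right) - 565\right) = \left(\left(41 - 10\right) - 1348\right) \left(\left(-1 + 19\right) \left(-18\right) - 565\right) = \left(\left(41 - 10\right) - 1348\right) \left(18 \left(-18\right) - 565\right) = \left(\left(41 - 10\right) - 1348\right) \left(-324 - 565\right) = \left(31 - 1348\right) \left(-889\right) = \left(-1317\right) \left(-889\right) = 1170813$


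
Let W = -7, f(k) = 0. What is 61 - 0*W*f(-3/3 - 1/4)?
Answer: 61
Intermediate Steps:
61 - 0*W*f(-3/3 - 1/4) = 61 - 0*(-7)*0 = 61 - 0*0 = 61 - 1*0 = 61 + 0 = 61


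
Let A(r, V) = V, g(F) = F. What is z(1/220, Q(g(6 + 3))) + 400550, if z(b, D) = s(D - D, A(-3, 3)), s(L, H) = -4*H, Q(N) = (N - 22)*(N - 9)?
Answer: 400538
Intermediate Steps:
Q(N) = (-22 + N)*(-9 + N)
z(b, D) = -12 (z(b, D) = -4*3 = -12)
z(1/220, Q(g(6 + 3))) + 400550 = -12 + 400550 = 400538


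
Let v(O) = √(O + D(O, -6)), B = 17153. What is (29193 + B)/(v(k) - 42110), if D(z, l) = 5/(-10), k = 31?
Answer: -3903260120/3546504139 - 46346*√122/3546504139 ≈ -1.1007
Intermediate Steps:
D(z, l) = -½ (D(z, l) = 5*(-⅒) = -½)
v(O) = √(-½ + O) (v(O) = √(O - ½) = √(-½ + O))
(29193 + B)/(v(k) - 42110) = (29193 + 17153)/(√(-2 + 4*31)/2 - 42110) = 46346/(√(-2 + 124)/2 - 42110) = 46346/(√122/2 - 42110) = 46346/(-42110 + √122/2)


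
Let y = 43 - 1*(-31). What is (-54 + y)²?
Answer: 400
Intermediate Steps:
y = 74 (y = 43 + 31 = 74)
(-54 + y)² = (-54 + 74)² = 20² = 400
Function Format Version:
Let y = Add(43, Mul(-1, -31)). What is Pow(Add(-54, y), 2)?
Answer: 400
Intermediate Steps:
y = 74 (y = Add(43, 31) = 74)
Pow(Add(-54, y), 2) = Pow(Add(-54, 74), 2) = Pow(20, 2) = 400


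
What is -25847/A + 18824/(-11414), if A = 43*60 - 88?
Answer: -13151041/1093988 ≈ -12.021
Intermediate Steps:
A = 2492 (A = 2580 - 88 = 2492)
-25847/A + 18824/(-11414) = -25847/2492 + 18824/(-11414) = -25847*1/2492 + 18824*(-1/11414) = -25847/2492 - 724/439 = -13151041/1093988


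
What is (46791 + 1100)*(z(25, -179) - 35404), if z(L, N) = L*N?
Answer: -1909845189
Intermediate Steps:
(46791 + 1100)*(z(25, -179) - 35404) = (46791 + 1100)*(25*(-179) - 35404) = 47891*(-4475 - 35404) = 47891*(-39879) = -1909845189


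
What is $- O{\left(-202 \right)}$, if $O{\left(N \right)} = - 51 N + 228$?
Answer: $-10530$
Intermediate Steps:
$O{\left(N \right)} = 228 - 51 N$
$- O{\left(-202 \right)} = - (228 - -10302) = - (228 + 10302) = \left(-1\right) 10530 = -10530$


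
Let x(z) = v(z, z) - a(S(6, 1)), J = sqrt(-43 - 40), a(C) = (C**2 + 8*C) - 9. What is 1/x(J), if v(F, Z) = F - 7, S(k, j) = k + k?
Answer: -238/56727 - I*sqrt(83)/56727 ≈ -0.0041955 - 0.0001606*I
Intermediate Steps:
S(k, j) = 2*k
v(F, Z) = -7 + F
a(C) = -9 + C**2 + 8*C
J = I*sqrt(83) (J = sqrt(-83) = I*sqrt(83) ≈ 9.1104*I)
x(z) = -238 + z (x(z) = (-7 + z) - (-9 + (2*6)**2 + 8*(2*6)) = (-7 + z) - (-9 + 12**2 + 8*12) = (-7 + z) - (-9 + 144 + 96) = (-7 + z) - 1*231 = (-7 + z) - 231 = -238 + z)
1/x(J) = 1/(-238 + I*sqrt(83))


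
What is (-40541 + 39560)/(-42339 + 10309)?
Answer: 981/32030 ≈ 0.030628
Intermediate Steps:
(-40541 + 39560)/(-42339 + 10309) = -981/(-32030) = -981*(-1/32030) = 981/32030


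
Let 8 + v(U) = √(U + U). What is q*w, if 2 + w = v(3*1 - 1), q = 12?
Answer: -96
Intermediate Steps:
v(U) = -8 + √2*√U (v(U) = -8 + √(U + U) = -8 + √(2*U) = -8 + √2*√U)
w = -8 (w = -2 + (-8 + √2*√(3*1 - 1)) = -2 + (-8 + √2*√(3 - 1)) = -2 + (-8 + √2*√2) = -2 + (-8 + 2) = -2 - 6 = -8)
q*w = 12*(-8) = -96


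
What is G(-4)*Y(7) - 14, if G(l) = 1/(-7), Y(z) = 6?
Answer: -104/7 ≈ -14.857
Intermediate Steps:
G(l) = -⅐
G(-4)*Y(7) - 14 = -⅐*6 - 14 = -6/7 - 14 = -104/7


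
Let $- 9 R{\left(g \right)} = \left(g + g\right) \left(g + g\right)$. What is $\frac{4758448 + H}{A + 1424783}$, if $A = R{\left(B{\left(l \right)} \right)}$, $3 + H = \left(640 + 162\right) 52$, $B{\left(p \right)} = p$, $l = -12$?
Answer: $\frac{4800149}{1424719} \approx 3.3692$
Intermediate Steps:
$H = 41701$ ($H = -3 + \left(640 + 162\right) 52 = -3 + 802 \cdot 52 = -3 + 41704 = 41701$)
$R{\left(g \right)} = - \frac{4 g^{2}}{9}$ ($R{\left(g \right)} = - \frac{\left(g + g\right) \left(g + g\right)}{9} = - \frac{2 g 2 g}{9} = - \frac{4 g^{2}}{9}$)
$A = -64$ ($A = - \frac{4 \left(-12\right)^{2}}{9} = \left(- \frac{4}{9}\right) 144 = -64$)
$\frac{4758448 + H}{A + 1424783} = \frac{4758448 + 41701}{-64 + 1424783} = \frac{4800149}{1424719}$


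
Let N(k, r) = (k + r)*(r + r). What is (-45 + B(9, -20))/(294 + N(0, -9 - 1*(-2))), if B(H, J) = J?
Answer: -65/392 ≈ -0.16582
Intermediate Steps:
N(k, r) = 2*r*(k + r) (N(k, r) = (k + r)*(2*r) = 2*r*(k + r))
(-45 + B(9, -20))/(294 + N(0, -9 - 1*(-2))) = (-45 - 20)/(294 + 2*(-9 - 1*(-2))*(0 + (-9 - 1*(-2)))) = -65/(294 + 2*(-9 + 2)*(0 + (-9 + 2))) = -65/(294 + 2*(-7)*(0 - 7)) = -65/(294 + 2*(-7)*(-7)) = -65/(294 + 98) = -65/392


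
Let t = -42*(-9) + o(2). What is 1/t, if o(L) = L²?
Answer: 1/382 ≈ 0.0026178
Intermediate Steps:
t = 382 (t = -42*(-9) + 2² = 378 + 4 = 382)
1/t = 1/382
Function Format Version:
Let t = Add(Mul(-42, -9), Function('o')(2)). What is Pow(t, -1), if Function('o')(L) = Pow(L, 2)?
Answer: Rational(1, 382) ≈ 0.0026178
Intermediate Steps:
t = 382 (t = Add(Mul(-42, -9), Pow(2, 2)) = Add(378, 4) = 382)
Pow(t, -1) = Pow(382, -1) = Rational(1, 382)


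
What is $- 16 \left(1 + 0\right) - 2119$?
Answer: $-2135$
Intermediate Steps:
$- 16 \left(1 + 0\right) - 2119 = \left(-16\right) 1 - 2119 = -16 - 2119 = -2135$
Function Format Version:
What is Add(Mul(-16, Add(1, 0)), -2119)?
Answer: -2135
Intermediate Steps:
Add(Mul(-16, Add(1, 0)), -2119) = Add(Mul(-16, 1), -2119) = Add(-16, -2119) = -2135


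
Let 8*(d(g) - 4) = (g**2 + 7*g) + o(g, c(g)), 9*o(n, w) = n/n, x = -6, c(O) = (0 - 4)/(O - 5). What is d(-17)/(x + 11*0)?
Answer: -1819/432 ≈ -4.2106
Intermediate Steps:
c(O) = -4/(-5 + O)
o(n, w) = 1/9 (o(n, w) = (n/n)/9 = (1/9)*1 = 1/9)
d(g) = 289/72 + g**2/8 + 7*g/8 (d(g) = 4 + ((g**2 + 7*g) + 1/9)/8 = 4 + (1/9 + g**2 + 7*g)/8 = 4 + (1/72 + g**2/8 + 7*g/8) = 289/72 + g**2/8 + 7*g/8)
d(-17)/(x + 11*0) = (289/72 + (1/8)*(-17)**2 + (7/8)*(-17))/(-6 + 11*0) = (289/72 + (1/8)*289 - 119/8)/(-6 + 0) = (289/72 + 289/8 - 119/8)/(-6) = (1819/72)*(-1/6) = -1819/432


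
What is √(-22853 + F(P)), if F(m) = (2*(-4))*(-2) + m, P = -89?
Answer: I*√22926 ≈ 151.41*I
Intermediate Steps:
F(m) = 16 + m (F(m) = -8*(-2) + m = 16 + m)
√(-22853 + F(P)) = √(-22853 + (16 - 89)) = √(-22853 - 73) = √(-22926) = I*√22926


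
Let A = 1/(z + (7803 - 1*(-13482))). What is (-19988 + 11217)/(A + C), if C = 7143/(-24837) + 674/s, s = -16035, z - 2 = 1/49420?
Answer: 136103925120283226435/5114273674766869 ≈ 26613.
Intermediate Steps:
z = 98841/49420 (z = 2 + 1/49420 = 98841/49420 ≈ 2.0000)
C = -43759381/132753765 (C = 7143/(-24837) + 674/(-16035) = 7143*(-1/24837) + 674*(-1/16035) = -2381/8279 - 674/16035 = -43759381/132753765 ≈ -0.32963)
A = 49420/1052003541 (A = 1/(98841/49420 + (7803 - 1*(-13482))) = 1/(98841/49420 + (7803 + 13482)) = 1/(98841/49420 + 21285) = 1/(1052003541/49420) = 49420/1052003541 ≈ 4.6977e-5)
(-19988 + 11217)/(A + C) = (-19988 + 11217)/(49420/1052003541 - 43759381/132753765) = -8771/(-5114273674766869/15517492317897985) = -8771*(-15517492317897985/5114273674766869) = 136103925120283226435/5114273674766869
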